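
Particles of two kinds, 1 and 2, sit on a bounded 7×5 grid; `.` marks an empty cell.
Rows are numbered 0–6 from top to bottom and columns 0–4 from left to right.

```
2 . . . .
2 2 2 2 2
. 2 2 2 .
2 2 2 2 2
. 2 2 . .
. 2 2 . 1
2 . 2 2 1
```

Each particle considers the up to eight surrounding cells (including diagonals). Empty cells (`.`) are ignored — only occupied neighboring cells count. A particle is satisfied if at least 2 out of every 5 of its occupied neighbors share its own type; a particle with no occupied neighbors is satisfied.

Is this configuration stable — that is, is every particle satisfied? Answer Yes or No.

Yes

Row 0: (0,0)2 2/2 ✓
Row 1: (1,0)2 3/3 ✓ · (1,1)2 5/5 ✓ · (1,2)2 5/5 ✓ · (1,3)2 4/4 ✓ · (1,4)2 2/2 ✓
Row 2: (2,1)2 7/7 ✓ · (2,2)2 8/8 ✓ · (2,3)2 7/7 ✓
Row 3: (3,0)2 3/3 ✓ · (3,1)2 6/6 ✓ · (3,2)2 7/7 ✓ · (3,3)2 5/5 ✓ · (3,4)2 2/2 ✓
Row 4: (4,1)2 6/6 ✓ · (4,2)2 6/6 ✓
Row 5: (5,1)2 5/5 ✓ · (5,2)2 5/5 ✓ · (5,4)1 1/2 ✓
Row 6: (6,0)2 1/1 ✓ · (6,2)2 3/3 ✓ · (6,3)2 2/4 ✓ · (6,4)1 1/2 ✓
All meet the threshold, so the configuration is stable.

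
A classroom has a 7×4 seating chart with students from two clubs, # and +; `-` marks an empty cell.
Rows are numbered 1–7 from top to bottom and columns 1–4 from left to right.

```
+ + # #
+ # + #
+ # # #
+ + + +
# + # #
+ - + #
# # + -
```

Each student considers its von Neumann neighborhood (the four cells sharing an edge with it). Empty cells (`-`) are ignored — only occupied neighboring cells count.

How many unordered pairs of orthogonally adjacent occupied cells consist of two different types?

Scan each occupied cell's neighbors to the right and below so each pair is counted once.
Row 1: +(1,1)–+(1,2)= +(1,1)–+(2,1)= +(1,2)–#(1,3)≠ +(1,2)–#(2,2)≠ #(1,3)–#(1,4)= #(1,3)–+(2,3)≠ #(1,4)–#(2,4)=  → 3/7 unlike.
Row 2: +(2,1)–#(2,2)≠ +(2,1)–+(3,1)= #(2,2)–+(2,3)≠ #(2,2)–#(3,2)= +(2,3)–#(2,4)≠ +(2,3)–#(3,3)≠ #(2,4)–#(3,4)=  → 4/7 unlike.
Row 3: +(3,1)–#(3,2)≠ +(3,1)–+(4,1)= #(3,2)–#(3,3)= #(3,2)–+(4,2)≠ #(3,3)–#(3,4)= #(3,3)–+(4,3)≠ #(3,4)–+(4,4)≠  → 4/7 unlike.
Row 4: +(4,1)–+(4,2)= +(4,1)–#(5,1)≠ +(4,2)–+(4,3)= +(4,2)–+(5,2)= +(4,3)–+(4,4)= +(4,3)–#(5,3)≠ +(4,4)–#(5,4)≠  → 3/7 unlike.
Row 5: #(5,1)–+(5,2)≠ #(5,1)–+(6,1)≠ +(5,2)–#(5,3)≠ #(5,3)–#(5,4)= #(5,3)–+(6,3)≠ #(5,4)–#(6,4)=  → 4/6 unlike.
Row 6: +(6,1)–#(7,1)≠ +(6,3)–#(6,4)≠ +(6,3)–+(7,3)=  → 2/3 unlike.
Row 7: #(7,1)–#(7,2)= #(7,2)–+(7,3)≠  → 1/2 unlike.
Total adjacent occupied pairs: 39; unlike-type pairs: 21.

21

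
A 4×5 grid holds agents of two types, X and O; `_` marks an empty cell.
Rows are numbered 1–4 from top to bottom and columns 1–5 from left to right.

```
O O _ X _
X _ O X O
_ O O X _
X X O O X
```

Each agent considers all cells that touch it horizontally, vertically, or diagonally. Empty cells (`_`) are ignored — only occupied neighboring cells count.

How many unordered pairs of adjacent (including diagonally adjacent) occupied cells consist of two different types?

18

Scan each occupied cell's neighbors to the right and below (and the two forward diagonals) so each pair is counted once.
Row 1: O(1,1)–O(1,2)= O(1,1)–X(2,1)≠ O(1,2)–O(2,3)= O(1,2)–X(2,1)≠ X(1,4)–X(2,4)= X(1,4)–O(2,5)≠ X(1,4)–O(2,3)≠  → 4/7 unlike.
Row 2: X(2,1)–O(3,2)≠ O(2,3)–X(2,4)≠ O(2,3)–O(3,3)= O(2,3)–X(3,4)≠ O(2,3)–O(3,2)= X(2,4)–O(2,5)≠ X(2,4)–X(3,4)= X(2,4)–O(3,3)≠ O(2,5)–X(3,4)≠  → 6/9 unlike.
Row 3: O(3,2)–O(3,3)= O(3,2)–X(4,2)≠ O(3,2)–O(4,3)= O(3,2)–X(4,1)≠ O(3,3)–X(3,4)≠ O(3,3)–O(4,3)= O(3,3)–O(4,4)= O(3,3)–X(4,2)≠ X(3,4)–O(4,4)≠ X(3,4)–X(4,5)= X(3,4)–O(4,3)≠  → 6/11 unlike.
Row 4: X(4,1)–X(4,2)= X(4,2)–O(4,3)≠ O(4,3)–O(4,4)= O(4,4)–X(4,5)≠  → 2/4 unlike.
Total adjacent occupied pairs: 31; unlike-type pairs: 18.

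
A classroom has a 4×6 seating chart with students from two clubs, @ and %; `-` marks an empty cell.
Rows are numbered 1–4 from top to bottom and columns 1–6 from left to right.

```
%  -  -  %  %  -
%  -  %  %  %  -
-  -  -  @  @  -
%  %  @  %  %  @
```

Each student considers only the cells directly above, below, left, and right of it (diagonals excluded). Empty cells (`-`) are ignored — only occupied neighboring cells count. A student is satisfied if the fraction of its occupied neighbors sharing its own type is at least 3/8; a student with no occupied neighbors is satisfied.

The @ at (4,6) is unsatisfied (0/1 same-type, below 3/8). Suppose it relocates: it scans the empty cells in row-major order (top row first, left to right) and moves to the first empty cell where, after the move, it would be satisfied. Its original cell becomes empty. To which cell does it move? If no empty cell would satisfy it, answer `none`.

(3,3)

Vacating (4,6). Empty cells in order:
  (1,2): 0/1 same-type → still unsatisfied.
  (1,3): 0/2 same-type → still unsatisfied.
  (1,6): 0/1 same-type → still unsatisfied.
  (2,2): 0/2 same-type → still unsatisfied.
  (2,6): 0/1 same-type → still unsatisfied.
  (3,1): 0/2 same-type → still unsatisfied.
  (3,2): 0/1 same-type → still unsatisfied.
  (3,3): 2/3 same-type → satisfied — stop here.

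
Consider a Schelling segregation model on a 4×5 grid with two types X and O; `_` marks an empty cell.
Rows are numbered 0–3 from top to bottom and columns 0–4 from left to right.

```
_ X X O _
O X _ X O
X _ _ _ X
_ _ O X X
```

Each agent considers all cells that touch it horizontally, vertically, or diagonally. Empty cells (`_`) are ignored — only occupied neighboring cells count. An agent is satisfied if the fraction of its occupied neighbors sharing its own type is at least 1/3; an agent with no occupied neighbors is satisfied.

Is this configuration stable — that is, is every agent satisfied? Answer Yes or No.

(0,1)X 2/3 ok
(0,2)X 3/4 ok
(0,3)O 1/3 ok
(1,0)O 0/3 unhappy
(1,1)X 3/4 ok
(1,3)X 2/4 ok
(1,4)O 1/3 ok
(2,0)X 1/2 ok
(2,4)X 3/4 ok
(3,2)O 0/1 unhappy
(3,3)X 2/3 ok
(3,4)X 2/2 ok
For instance (1,0) has only 0/3 same-type neighbors, below 1/3.

No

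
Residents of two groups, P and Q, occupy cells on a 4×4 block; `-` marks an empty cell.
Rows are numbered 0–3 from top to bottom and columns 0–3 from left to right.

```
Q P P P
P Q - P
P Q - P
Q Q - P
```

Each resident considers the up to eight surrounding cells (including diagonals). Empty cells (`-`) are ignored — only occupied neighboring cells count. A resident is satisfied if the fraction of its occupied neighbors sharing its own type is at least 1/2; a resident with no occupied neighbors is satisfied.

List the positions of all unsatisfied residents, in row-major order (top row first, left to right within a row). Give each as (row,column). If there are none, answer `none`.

(0,0), (1,0), (1,1), (2,0)

(0,0)Q 1/3 not
(0,1)P 2/4 satisfied
(0,2)P 3/4 satisfied
(0,3)P 2/2 satisfied
(1,0)P 2/5 not
(1,1)Q 2/6 not
(1,3)P 3/3 satisfied
(2,0)P 1/5 not
(2,1)Q 3/5 satisfied
(2,3)P 2/2 satisfied
(3,0)Q 2/3 satisfied
(3,1)Q 2/3 satisfied
(3,3)P 1/1 satisfied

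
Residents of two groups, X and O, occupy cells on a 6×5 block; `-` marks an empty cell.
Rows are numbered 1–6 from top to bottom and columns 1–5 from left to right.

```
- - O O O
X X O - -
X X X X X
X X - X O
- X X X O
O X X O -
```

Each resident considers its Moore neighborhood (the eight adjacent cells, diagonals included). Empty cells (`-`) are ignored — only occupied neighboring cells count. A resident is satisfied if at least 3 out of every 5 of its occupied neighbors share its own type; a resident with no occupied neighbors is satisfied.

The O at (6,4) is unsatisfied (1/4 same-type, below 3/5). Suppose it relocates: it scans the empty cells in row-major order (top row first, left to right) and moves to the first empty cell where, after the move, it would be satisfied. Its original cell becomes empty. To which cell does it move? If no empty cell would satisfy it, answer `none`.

Vacating (6,4). Empty cells in order:
  (1,1): 0/2 same-type → still unsatisfied.
  (1,2): 2/4 same-type → still unsatisfied.
  (2,4): 4/7 same-type → still unsatisfied.
  (2,5): 2/4 same-type → still unsatisfied.
  (4,3): 0/8 same-type → still unsatisfied.
  (5,1): 1/5 same-type → still unsatisfied.
  (6,5): 1/2 same-type → still unsatisfied.

none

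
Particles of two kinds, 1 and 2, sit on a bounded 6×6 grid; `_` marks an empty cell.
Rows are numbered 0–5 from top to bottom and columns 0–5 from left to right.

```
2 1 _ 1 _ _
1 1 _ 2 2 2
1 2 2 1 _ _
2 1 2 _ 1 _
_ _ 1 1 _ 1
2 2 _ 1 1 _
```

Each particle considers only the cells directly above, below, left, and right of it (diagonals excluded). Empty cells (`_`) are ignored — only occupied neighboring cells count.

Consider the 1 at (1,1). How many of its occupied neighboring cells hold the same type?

2

Occupied neighbors of (1,1): (0,1)=1, (2,1)=2, (1,0)=1.
Same type (1): 2 of 3.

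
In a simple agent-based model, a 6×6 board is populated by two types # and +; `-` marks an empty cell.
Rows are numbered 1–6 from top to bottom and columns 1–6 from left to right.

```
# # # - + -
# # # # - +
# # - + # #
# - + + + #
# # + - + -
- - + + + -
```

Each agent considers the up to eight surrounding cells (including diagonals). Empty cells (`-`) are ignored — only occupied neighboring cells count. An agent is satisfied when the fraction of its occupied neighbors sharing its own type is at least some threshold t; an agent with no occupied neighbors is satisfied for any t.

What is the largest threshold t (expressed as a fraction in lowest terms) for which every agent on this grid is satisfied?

1/3

(1,1)# 3/3
(1,2)# 5/5
(1,3)# 4/4
(1,5)+ 1/2
(2,1)# 5/5
(2,2)# 7/7
(2,3)# 5/6
(2,4)# 3/5
(2,6)+ 1/3
(3,1)# 4/4
(3,2)# 5/6
(3,4)+ 3/6
(3,5)# 3/7
(3,6)# 2/4
(4,1)# 4/4
(4,3)+ 3/5
(4,4)+ 5/6
(4,5)+ 3/6
(4,6)# 2/4
(5,1)# 2/2
(5,2)# 2/5
(5,3)+ 4/5
(5,5)+ 4/5
(6,3)+ 2/3
(6,4)+ 4/4
(6,5)+ 2/2
The smallest same-type fraction is 1/3 at (2,6), which reduces to 1/3. Any threshold above that leaves this agent unsatisfied.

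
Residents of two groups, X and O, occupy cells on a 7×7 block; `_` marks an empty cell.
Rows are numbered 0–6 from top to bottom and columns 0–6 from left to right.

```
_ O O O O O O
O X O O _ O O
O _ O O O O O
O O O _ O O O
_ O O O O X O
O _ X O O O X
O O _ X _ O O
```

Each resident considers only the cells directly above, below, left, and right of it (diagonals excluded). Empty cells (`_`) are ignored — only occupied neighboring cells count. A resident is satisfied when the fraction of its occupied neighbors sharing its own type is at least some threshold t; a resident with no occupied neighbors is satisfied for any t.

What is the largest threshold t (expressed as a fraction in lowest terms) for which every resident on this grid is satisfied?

0/1

(0,1)O 1/2
(0,2)O 3/3
(0,3)O 3/3
(0,4)O 2/2
(0,5)O 3/3
(0,6)O 2/2
(1,0)O 1/2
(1,1)X 0/3
(1,2)O 3/4
(1,3)O 3/3
(1,5)O 3/3
(1,6)O 3/3
(2,0)O 2/2
(2,2)O 3/3
(2,3)O 3/3
(2,4)O 3/3
(2,5)O 4/4
(2,6)O 3/3
(3,0)O 2/2
(3,1)O 3/3
(3,2)O 3/3
(3,4)O 3/3
(3,5)O 3/4
(3,6)O 3/3
(4,1)O 2/2
(4,2)O 3/4
(4,3)O 3/3
(4,4)O 3/4
(4,5)X 0/4
(4,6)O 1/3
(5,0)O 1/1
(5,2)X 0/2
(5,3)O 2/4
(5,4)O 3/3
(5,5)O 2/4
(5,6)X 0/3
(6,0)O 2/2
(6,1)O 1/1
(6,3)X 0/1
(6,5)O 2/2
(6,6)O 1/2
The smallest same-type fraction is 0/3 at (1,1), which reduces to 0/1. Any threshold above that leaves this resident unsatisfied.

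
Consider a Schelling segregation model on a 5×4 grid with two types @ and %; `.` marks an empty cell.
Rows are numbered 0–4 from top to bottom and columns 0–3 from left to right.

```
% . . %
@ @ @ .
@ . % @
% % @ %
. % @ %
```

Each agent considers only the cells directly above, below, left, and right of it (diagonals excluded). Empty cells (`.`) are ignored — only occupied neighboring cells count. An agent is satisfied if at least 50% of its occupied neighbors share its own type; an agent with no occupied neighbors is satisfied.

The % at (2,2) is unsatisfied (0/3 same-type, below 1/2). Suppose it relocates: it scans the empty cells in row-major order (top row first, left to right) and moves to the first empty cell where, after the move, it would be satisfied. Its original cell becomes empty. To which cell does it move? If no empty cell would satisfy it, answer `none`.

(0,1)

Vacating (2,2). Empty cells in order:
  (0,1): 1/2 same-type → satisfied — stop here.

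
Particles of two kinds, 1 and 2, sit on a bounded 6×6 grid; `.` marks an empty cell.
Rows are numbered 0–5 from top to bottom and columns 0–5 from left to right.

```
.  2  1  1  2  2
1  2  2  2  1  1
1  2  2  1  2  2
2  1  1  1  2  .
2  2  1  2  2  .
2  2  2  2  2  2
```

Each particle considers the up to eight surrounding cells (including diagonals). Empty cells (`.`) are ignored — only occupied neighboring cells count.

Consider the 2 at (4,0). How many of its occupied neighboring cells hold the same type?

Occupied neighbors of (4,0): (3,0)=2, (3,1)=1, (4,1)=2, (5,0)=2, (5,1)=2.
Same type (2): 4 of 5.

4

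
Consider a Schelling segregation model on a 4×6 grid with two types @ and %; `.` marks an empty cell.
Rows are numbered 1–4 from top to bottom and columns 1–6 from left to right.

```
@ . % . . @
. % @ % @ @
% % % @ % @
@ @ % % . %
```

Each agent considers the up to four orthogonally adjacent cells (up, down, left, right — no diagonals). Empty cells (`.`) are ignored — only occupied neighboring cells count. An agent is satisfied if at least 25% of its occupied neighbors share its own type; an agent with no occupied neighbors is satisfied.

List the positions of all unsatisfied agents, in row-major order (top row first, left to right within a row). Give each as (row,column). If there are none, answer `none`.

(1,3), (2,3), (2,4), (3,4), (3,5), (4,6)

Row 1: (1,1)@ 0/0 ✓ · (1,3)% 0/1 ✗ · (1,6)@ 1/1 ✓
Row 2: (2,2)% 1/2 ✓ · (2,3)@ 0/4 ✗ · (2,4)% 0/3 ✗ · (2,5)@ 1/3 ✓ · (2,6)@ 3/3 ✓
Row 3: (3,1)% 1/2 ✓ · (3,2)% 3/4 ✓ · (3,3)% 2/4 ✓ · (3,4)@ 0/4 ✗ · (3,5)% 0/3 ✗ · (3,6)@ 1/3 ✓
Row 4: (4,1)@ 1/2 ✓ · (4,2)@ 1/3 ✓ · (4,3)% 2/3 ✓ · (4,4)% 1/2 ✓ · (4,6)% 0/1 ✗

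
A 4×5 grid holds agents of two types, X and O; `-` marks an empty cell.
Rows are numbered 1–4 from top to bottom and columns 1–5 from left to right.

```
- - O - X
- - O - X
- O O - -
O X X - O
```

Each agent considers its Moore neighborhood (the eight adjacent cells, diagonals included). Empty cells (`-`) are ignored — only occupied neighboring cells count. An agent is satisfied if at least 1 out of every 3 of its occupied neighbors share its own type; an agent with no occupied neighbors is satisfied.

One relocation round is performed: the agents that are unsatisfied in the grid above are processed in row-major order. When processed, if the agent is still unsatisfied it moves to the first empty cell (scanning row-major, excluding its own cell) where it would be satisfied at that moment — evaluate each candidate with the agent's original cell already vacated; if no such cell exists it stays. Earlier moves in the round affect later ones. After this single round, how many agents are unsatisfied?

Initially unsatisfied (in order): (4,2).
  (4,2) → (1,1).
Resulting grid:
X - O - X
- - O - X
- O O - -
O - X - O
Unsatisfied now: (4,3).

1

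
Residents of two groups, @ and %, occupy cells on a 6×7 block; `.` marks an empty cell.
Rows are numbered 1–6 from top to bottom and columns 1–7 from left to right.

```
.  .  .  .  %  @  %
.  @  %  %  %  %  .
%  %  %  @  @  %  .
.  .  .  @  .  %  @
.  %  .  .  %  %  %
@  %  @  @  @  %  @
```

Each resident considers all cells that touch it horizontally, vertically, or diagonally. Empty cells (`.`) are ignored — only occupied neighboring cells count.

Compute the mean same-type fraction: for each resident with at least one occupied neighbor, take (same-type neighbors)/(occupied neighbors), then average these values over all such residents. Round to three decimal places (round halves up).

0.431

(1,5)% 3/4
(1,6)@ 0/4
(1,7)% 1/2
(2,2)@ 0/4
(2,3)% 3/5
(2,4)% 4/6
(2,5)% 4/7
(2,6)% 4/6
(3,1)% 1/2
(3,2)% 3/4
(3,3)% 3/6
(3,4)@ 2/6
(3,5)@ 2/7
(3,6)% 3/5
(4,4)@ 2/4
(4,6)% 4/6
(4,7)@ 0/4
(5,2)% 1/3
(5,5)% 3/6
(5,6)% 4/7
(5,7)% 3/5
(6,1)@ 0/2
(6,2)% 1/3
(6,3)@ 1/3
(6,4)@ 2/3
(6,5)@ 1/4
(6,6)% 3/5
(6,7)@ 0/3
Sum over 28 residents: 3/4 + 0/4 + 1/2 + 0/4 + 3/5 + 4/6 + 4/7 + 4/6 + 1/2 + 3/4 + 3/6 + 2/6 + 2/7 + 3/5 + 2/4 + 4/6 + 0/4 + 1/3 + 3/6 + 4/7 + 3/5 + 0/2 + 1/3 + 1/3 + 2/3 + 1/4 + 3/5 + 0/3 = 1691/140; mean = 1691/140 ÷ 28 = 1691/3920 = 0.431377… → 0.431.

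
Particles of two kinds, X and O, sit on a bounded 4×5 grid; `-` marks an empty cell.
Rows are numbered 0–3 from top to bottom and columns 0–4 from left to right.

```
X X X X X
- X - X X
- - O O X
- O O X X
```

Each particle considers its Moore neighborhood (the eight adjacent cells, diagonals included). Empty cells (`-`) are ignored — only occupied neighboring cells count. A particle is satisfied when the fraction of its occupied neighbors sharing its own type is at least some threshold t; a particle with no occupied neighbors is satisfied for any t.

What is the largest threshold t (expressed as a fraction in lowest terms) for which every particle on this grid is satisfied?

2/7

(0,0)X 2/2
(0,1)X 3/3
(0,2)X 4/4
(0,3)X 4/4
(0,4)X 3/3
(1,1)X 3/4
(1,3)X 5/7
(1,4)X 4/5
(2,2)O 3/6
(2,3)O 2/7
(2,4)X 4/5
(3,1)O 2/2
(3,2)O 3/4
(3,3)X 2/5
(3,4)X 2/3
The smallest same-type fraction is 2/7 at (2,3), which reduces to 2/7. Any threshold above that leaves this particle unsatisfied.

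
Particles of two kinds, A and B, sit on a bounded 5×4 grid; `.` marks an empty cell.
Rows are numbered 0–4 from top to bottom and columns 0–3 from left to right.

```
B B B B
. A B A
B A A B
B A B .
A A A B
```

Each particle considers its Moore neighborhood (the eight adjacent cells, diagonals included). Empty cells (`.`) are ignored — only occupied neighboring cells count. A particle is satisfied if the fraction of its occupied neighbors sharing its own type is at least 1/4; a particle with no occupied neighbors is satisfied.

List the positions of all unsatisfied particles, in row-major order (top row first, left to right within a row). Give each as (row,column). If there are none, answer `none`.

(0,0)B 1/2 ✓
(0,1)B 3/4 ✓
(0,2)B 3/5 ✓
(0,3)B 2/3 ✓
(1,1)A 2/7 ✓
(1,2)B 4/8 ✓
(1,3)A 1/5 ✗
(2,0)B 1/4 ✓
(2,1)A 3/7 ✓
(2,2)A 4/7 ✓
(2,3)B 2/4 ✓
(3,0)B 1/5 ✗
(3,1)A 5/8 ✓
(3,2)B 2/7 ✓
(4,0)A 2/3 ✓
(4,1)A 3/5 ✓
(4,2)A 2/4 ✓
(4,3)B 1/2 ✓

(1,3), (3,0)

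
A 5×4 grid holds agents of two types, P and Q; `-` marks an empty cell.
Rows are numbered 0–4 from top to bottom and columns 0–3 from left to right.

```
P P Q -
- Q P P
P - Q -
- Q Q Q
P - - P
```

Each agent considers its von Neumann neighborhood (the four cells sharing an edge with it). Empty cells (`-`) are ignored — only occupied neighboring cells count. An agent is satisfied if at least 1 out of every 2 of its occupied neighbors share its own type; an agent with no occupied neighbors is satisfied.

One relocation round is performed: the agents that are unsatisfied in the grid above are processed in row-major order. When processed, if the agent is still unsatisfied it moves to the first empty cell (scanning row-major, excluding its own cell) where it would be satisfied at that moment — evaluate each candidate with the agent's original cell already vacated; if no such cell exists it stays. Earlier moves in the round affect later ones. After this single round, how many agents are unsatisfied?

1

Initially unsatisfied (in order): (0,1), (0,2), (1,1), (1,2), (4,3).
  (0,1) → (0,3).
  (0,2) → (0,1).
  (1,1): now satisfied by earlier moves; stays.
  (1,2) → (0,2).
  (4,3) → (1,0).
Resulting grid:
P Q P P
P Q - P
P - Q -
- Q Q Q
P - - -
Unsatisfied now: (0,1).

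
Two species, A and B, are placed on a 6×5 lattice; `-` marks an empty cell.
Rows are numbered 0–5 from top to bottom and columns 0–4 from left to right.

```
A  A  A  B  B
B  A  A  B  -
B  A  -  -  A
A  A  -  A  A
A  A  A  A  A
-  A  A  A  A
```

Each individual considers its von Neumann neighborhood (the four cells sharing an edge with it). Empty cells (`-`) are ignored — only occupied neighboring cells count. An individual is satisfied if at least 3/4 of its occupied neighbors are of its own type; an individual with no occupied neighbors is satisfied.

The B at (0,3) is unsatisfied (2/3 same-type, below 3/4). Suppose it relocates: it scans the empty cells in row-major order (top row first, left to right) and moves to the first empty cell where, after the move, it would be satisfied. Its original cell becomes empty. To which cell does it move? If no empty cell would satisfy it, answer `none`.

Vacating (0,3). Empty cells in order:
  (1,4): 2/3 same-type → still unsatisfied.
  (2,2): 0/2 same-type → still unsatisfied.
  (2,3): 1/3 same-type → still unsatisfied.
  (3,2): 0/3 same-type → still unsatisfied.
  (5,0): 0/2 same-type → still unsatisfied.

none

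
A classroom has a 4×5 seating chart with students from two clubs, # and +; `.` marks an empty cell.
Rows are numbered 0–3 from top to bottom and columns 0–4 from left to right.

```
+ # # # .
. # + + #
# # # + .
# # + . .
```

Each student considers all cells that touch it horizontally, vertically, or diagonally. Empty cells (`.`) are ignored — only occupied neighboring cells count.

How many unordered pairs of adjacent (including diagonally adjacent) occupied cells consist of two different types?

17

Scan each occupied cell's neighbors to the right and below (and the two forward diagonals) so each pair is counted once.
From row 0: 7 unlike of 12 pairs (running 7/12).
From row 1: 6 unlike of 12 pairs (running 13/24).
From row 2: 3 unlike of 11 pairs (running 16/35).
From row 3: 1 unlike of 2 pairs (running 17/37).
Total adjacent occupied pairs: 37; unlike-type pairs: 17.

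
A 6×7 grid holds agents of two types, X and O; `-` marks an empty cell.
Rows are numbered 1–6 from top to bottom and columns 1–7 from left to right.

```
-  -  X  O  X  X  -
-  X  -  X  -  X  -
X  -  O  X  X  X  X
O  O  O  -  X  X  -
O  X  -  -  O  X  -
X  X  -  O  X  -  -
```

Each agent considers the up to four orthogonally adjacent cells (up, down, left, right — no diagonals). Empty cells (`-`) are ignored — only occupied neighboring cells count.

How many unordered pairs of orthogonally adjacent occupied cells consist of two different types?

Scan each occupied cell's neighbors to the right and below so each pair is counted once.
From row 1: 3 unlike of 5 pairs (running 3/5).
From row 2: 0 unlike of 2 pairs (running 3/7).
From row 3: 2 unlike of 8 pairs (running 5/15).
From row 4: 2 unlike of 7 pairs (running 7/22).
From row 5: 4 unlike of 5 pairs (running 11/27).
From row 6: 1 unlike of 2 pairs (running 12/29).
Total adjacent occupied pairs: 29; unlike-type pairs: 12.

12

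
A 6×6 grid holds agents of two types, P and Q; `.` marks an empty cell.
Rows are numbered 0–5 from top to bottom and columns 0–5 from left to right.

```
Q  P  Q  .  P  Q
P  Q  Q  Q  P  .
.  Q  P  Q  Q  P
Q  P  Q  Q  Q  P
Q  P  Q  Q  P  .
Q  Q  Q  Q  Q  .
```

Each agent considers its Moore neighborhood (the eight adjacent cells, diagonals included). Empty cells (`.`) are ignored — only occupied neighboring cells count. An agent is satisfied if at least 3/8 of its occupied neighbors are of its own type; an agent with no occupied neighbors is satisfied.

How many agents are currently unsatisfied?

10

Row 0: (0,0)Q 1/3 unhappy · (0,1)P 1/5 unhappy · (0,2)Q 3/4 ok · (0,4)P 1/3 unhappy · (0,5)Q 0/2 unhappy
Row 1: (1,0)P 1/4 unhappy · (1,1)Q 4/7 ok · (1,2)Q 5/7 ok · (1,3)Q 4/7 ok · (1,4)P 2/6 unhappy
Row 2: (2,1)Q 4/7 ok · (2,2)P 1/8 unhappy · (2,3)Q 6/8 ok · (2,4)Q 4/7 ok · (2,5)P 2/4 ok
Row 3: (3,0)Q 2/4 ok · (3,1)P 2/7 unhappy · (3,2)Q 5/8 ok · (3,3)Q 6/8 ok · (3,4)Q 4/7 ok · (3,5)P 2/4 ok
Row 4: (4,0)Q 3/5 ok · (4,1)P 1/8 unhappy · (4,2)Q 6/8 ok · (4,3)Q 7/8 ok · (4,4)P 1/6 unhappy
Row 5: (5,0)Q 2/3 ok · (5,1)Q 4/5 ok · (5,2)Q 4/5 ok · (5,3)Q 4/5 ok · (5,4)Q 2/3 ok
Unsatisfied: (0,0), (0,1), (0,4), (0,5), (1,0), (1,4), (2,2), (3,1), (4,1), (4,4) — 10 in total.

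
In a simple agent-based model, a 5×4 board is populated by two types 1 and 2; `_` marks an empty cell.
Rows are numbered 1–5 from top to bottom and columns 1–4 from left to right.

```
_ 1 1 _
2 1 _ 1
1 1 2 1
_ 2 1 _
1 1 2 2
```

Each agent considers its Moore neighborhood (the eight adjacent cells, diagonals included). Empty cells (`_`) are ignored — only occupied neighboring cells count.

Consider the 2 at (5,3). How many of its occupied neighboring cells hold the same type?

2

Occupied neighbors of (5,3): (4,2)=2, (4,3)=1, (5,2)=1, (5,4)=2.
Same type (2): 2 of 4.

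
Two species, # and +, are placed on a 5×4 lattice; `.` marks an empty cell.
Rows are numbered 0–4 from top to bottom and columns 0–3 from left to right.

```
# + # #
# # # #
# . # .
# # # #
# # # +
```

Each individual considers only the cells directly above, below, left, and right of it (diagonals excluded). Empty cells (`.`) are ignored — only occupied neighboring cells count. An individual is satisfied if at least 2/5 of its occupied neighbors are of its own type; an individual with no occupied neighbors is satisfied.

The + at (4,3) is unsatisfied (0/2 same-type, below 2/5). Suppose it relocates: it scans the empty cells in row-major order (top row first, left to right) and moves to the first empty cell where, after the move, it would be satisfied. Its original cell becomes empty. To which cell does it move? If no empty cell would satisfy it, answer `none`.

none

Vacating (4,3). Empty cells in order:
  (2,1): 0/4 same-type → still unsatisfied.
  (2,3): 0/3 same-type → still unsatisfied.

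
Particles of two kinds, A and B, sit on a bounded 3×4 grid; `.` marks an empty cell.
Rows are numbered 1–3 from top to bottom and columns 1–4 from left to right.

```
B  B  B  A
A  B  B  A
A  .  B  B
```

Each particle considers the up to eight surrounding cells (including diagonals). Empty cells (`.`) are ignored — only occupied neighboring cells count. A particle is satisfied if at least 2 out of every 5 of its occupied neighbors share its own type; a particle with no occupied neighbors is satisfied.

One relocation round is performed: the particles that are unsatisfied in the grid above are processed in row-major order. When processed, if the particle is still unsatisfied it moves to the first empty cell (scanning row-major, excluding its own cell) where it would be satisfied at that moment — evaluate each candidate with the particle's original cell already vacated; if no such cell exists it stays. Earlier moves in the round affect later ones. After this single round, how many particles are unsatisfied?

Initially unsatisfied (in order): (1,4), (2,1), (2,4).
  (1,4) → (3,2).
  (2,1): now satisfied by earlier moves; stays.
  (2,4): no empty cell satisfies it; stays.
Resulting grid:
B B B .
A B B A
A A B B
Unsatisfied now: (2,4).

1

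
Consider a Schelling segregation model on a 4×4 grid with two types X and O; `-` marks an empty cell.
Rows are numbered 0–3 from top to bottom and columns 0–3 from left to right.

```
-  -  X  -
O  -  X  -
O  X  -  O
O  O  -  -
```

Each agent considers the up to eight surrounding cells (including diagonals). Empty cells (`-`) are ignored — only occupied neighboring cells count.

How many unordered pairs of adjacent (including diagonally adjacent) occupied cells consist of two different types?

5

Scan each occupied cell's neighbors to the right and below (and the two forward diagonals) so each pair is counted once.
From row 0: 0 unlike of 1 pairs (running 0/1).
From row 1: 2 unlike of 4 pairs (running 2/5).
From row 2: 3 unlike of 5 pairs (running 5/10).
From row 3: 0 unlike of 1 pairs (running 5/11).
Total adjacent occupied pairs: 11; unlike-type pairs: 5.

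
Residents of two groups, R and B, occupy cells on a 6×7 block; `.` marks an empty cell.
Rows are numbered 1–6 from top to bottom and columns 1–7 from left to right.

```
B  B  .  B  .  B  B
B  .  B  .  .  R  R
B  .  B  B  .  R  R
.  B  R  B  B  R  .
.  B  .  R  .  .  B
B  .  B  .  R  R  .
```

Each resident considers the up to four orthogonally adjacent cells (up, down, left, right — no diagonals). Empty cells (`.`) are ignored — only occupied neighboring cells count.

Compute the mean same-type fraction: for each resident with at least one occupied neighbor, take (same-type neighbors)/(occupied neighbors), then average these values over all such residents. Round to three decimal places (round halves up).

0.727

(1,1)B 2/2
(1,2)B 1/1
(1,4)B — no occupied neighbors
(1,6)B 1/2
(1,7)B 1/2
(2,1)B 2/2
(2,3)B 1/1
(2,6)R 2/3
(2,7)R 2/3
(3,1)B 1/1
(3,3)B 2/3
(3,4)B 2/2
(3,6)R 3/3
(3,7)R 2/2
(4,2)B 1/2
(4,3)R 0/3
(4,4)B 2/4
(4,5)B 1/2
(4,6)R 1/2
(5,2)B 1/1
(5,4)R 0/1
(5,7)B — no occupied neighbors
(6,1)B — no occupied neighbors
(6,3)B — no occupied neighbors
(6,5)R 1/1
(6,6)R 1/1
Sum over 22 residents: 2/2 + 1/1 + 1/2 + 1/2 + 2/2 + 1/1 + 2/3 + 2/3 + 1/1 + 2/3 + 2/2 + 3/3 + 2/2 + 1/2 + 0/3 + 2/4 + 1/2 + 1/2 + 1/1 + 0/1 + 1/1 + 1/1 = 16; mean = 16 ÷ 22 = 8/11 = 0.727272… → 0.727.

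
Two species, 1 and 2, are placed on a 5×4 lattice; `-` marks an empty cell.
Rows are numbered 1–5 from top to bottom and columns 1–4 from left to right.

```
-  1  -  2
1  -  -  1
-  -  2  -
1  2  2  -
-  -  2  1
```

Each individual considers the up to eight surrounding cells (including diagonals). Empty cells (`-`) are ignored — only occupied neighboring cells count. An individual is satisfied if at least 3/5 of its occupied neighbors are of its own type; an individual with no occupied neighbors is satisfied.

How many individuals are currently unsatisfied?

Row 1: (1,2)1 1/1 ok · (1,4)2 0/1 unhappy
Row 2: (2,1)1 1/1 ok · (2,4)1 0/2 unhappy
Row 3: (3,3)2 2/3 ok
Row 4: (4,1)1 0/1 unhappy · (4,2)2 3/4 ok · (4,3)2 3/4 ok
Row 5: (5,3)2 2/3 ok · (5,4)1 0/2 unhappy
Unsatisfied: (1,4), (2,4), (4,1), (5,4) — 4 in total.

4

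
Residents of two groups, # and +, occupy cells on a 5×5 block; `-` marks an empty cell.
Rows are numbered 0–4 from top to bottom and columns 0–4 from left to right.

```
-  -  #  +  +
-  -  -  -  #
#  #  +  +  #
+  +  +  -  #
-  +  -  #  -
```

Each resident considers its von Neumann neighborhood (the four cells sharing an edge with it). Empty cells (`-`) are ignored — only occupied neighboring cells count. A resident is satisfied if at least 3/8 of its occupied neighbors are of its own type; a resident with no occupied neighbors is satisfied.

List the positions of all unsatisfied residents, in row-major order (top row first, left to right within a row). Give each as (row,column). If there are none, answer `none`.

(0,2)# 0/1 ✗
(0,3)+ 1/2 ✓
(0,4)+ 1/2 ✓
(1,4)# 1/2 ✓
(2,0)# 1/2 ✓
(2,1)# 1/3 ✗
(2,2)+ 2/3 ✓
(2,3)+ 1/2 ✓
(2,4)# 2/3 ✓
(3,0)+ 1/2 ✓
(3,1)+ 3/4 ✓
(3,2)+ 2/2 ✓
(3,4)# 1/1 ✓
(4,1)+ 1/1 ✓
(4,3)# 0/0 ✓

(0,2), (2,1)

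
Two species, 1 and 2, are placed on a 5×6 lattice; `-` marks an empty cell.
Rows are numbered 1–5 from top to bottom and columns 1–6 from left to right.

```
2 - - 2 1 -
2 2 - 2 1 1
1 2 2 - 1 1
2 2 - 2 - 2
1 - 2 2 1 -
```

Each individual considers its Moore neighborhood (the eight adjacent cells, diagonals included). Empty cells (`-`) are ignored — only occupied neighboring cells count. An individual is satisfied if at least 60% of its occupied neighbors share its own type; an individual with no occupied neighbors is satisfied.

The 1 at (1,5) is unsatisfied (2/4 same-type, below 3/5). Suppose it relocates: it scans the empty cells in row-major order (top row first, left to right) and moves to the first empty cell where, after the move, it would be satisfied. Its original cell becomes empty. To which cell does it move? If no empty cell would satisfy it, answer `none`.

(1,6)

Vacating (1,5). Empty cells in order:
  (1,2): 0/3 same-type → still unsatisfied.
  (1,3): 0/3 same-type → still unsatisfied.
  (1,6): 2/2 same-type → satisfied — stop here.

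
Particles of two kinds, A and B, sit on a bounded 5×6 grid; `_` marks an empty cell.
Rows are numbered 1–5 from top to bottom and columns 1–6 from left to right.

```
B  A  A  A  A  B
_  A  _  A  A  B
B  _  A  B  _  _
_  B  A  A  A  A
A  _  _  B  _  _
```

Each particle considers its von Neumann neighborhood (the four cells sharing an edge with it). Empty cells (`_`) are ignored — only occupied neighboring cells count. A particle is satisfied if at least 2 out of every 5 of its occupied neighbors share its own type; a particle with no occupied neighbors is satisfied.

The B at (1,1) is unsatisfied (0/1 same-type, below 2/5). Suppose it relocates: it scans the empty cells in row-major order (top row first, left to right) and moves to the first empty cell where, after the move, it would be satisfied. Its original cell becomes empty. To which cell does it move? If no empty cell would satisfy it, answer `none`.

(2,1)

Vacating (1,1). Empty cells in order:
  (2,1): 1/2 same-type → satisfied — stop here.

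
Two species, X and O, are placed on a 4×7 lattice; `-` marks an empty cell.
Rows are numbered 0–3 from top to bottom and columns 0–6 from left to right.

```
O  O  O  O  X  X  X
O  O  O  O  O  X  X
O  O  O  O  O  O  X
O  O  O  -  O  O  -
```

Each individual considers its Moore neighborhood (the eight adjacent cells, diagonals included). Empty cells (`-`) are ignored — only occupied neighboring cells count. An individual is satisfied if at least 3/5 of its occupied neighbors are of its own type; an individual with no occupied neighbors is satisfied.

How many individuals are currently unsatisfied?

3

Row 0: (0,0)O 3/3 ✓ · (0,1)O 5/5 ✓ · (0,2)O 5/5 ✓ · (0,3)O 4/5 ✓ · (0,4)X 2/5 ✗ · (0,5)X 4/5 ✓ · (0,6)X 3/3 ✓
Row 1: (1,0)O 5/5 ✓ · (1,1)O 8/8 ✓ · (1,2)O 8/8 ✓ · (1,3)O 7/8 ✓ · (1,4)O 5/8 ✓ · (1,5)X 5/8 ✓ · (1,6)X 4/5 ✓
Row 2: (2,0)O 5/5 ✓ · (2,1)O 8/8 ✓ · (2,2)O 7/7 ✓ · (2,3)O 7/7 ✓ · (2,4)O 6/7 ✓ · (2,5)O 4/7 ✗ · (2,6)X 2/4 ✗
Row 3: (3,0)O 3/3 ✓ · (3,1)O 5/5 ✓ · (3,2)O 4/4 ✓ · (3,4)O 4/4 ✓ · (3,5)O 3/4 ✓
Unsatisfied: (0,4), (2,5), (2,6) — 3 in total.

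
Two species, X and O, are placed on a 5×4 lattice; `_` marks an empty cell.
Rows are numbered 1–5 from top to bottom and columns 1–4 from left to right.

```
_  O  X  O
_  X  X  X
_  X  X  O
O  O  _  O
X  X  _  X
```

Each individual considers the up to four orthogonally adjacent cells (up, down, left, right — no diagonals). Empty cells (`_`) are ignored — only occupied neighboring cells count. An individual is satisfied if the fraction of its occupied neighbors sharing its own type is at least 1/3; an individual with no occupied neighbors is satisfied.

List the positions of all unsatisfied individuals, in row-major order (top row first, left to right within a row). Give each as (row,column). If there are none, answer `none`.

(1,2), (1,4), (5,4)

Row 1: (1,2)O 0/2 ✗ · (1,3)X 1/3 ✓ · (1,4)O 0/2 ✗
Row 2: (2,2)X 2/3 ✓ · (2,3)X 4/4 ✓ · (2,4)X 1/3 ✓
Row 3: (3,2)X 2/3 ✓ · (3,3)X 2/3 ✓ · (3,4)O 1/3 ✓
Row 4: (4,1)O 1/2 ✓ · (4,2)O 1/3 ✓ · (4,4)O 1/2 ✓
Row 5: (5,1)X 1/2 ✓ · (5,2)X 1/2 ✓ · (5,4)X 0/1 ✗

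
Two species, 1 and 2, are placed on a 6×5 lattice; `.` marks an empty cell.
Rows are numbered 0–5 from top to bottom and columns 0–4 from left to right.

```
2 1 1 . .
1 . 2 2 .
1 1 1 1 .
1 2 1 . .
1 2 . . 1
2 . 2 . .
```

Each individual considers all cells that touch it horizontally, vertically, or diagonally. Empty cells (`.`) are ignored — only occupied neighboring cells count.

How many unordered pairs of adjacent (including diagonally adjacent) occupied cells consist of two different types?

20

Scan each occupied cell's neighbors to the right and below (and the two forward diagonals) so each pair is counted once.
From row 0: 5 unlike of 7 pairs (running 5/7).
From row 1: 5 unlike of 8 pairs (running 10/15).
From row 2: 3 unlike of 11 pairs (running 13/26).
From row 3: 5 unlike of 7 pairs (running 18/33).
From row 4: 2 unlike of 4 pairs (running 20/37).
Total adjacent occupied pairs: 37; unlike-type pairs: 20.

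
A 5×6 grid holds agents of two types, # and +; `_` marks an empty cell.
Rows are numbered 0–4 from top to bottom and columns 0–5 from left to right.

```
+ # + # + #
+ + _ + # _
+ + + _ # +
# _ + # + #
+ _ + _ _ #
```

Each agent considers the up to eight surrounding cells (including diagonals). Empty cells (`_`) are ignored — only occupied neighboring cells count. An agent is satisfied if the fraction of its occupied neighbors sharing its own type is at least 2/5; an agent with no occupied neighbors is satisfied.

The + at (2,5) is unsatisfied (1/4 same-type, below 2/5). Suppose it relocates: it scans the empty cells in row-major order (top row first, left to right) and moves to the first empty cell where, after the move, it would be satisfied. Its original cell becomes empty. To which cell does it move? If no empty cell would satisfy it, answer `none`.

(1,2)

Vacating (2,5). Empty cells in order:
  (1,2): 5/7 same-type → satisfied — stop here.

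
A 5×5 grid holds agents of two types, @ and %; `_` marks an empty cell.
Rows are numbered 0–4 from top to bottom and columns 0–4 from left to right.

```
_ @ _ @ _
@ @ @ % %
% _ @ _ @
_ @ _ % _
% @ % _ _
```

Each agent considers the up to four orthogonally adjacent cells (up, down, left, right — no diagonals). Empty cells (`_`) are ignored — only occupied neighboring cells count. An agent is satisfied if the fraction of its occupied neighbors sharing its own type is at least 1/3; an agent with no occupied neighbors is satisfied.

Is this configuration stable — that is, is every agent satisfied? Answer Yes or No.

No

(0,1)@ 1/1 ✓
(0,3)@ 0/1 ✗
(1,0)@ 1/2 ✓
(1,1)@ 3/3 ✓
(1,2)@ 2/3 ✓
(1,3)% 1/3 ✓
(1,4)% 1/2 ✓
(2,0)% 0/1 ✗
(2,2)@ 1/1 ✓
(2,4)@ 0/1 ✗
(3,1)@ 1/1 ✓
(3,3)% 0/0 ✓
(4,0)% 0/1 ✗
(4,1)@ 1/3 ✓
(4,2)% 0/1 ✗
For instance (0,3) has only 0/1 same-type neighbors, below 1/3.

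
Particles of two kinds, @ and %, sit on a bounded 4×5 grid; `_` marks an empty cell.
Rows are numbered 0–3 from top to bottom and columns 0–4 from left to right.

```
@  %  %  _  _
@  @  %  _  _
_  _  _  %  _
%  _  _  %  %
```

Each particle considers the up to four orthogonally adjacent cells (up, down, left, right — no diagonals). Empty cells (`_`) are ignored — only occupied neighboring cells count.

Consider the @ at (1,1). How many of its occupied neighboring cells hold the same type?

Occupied neighbors of (1,1): (0,1)=%, (1,0)=@, (1,2)=%.
Same type (@): 1 of 3.

1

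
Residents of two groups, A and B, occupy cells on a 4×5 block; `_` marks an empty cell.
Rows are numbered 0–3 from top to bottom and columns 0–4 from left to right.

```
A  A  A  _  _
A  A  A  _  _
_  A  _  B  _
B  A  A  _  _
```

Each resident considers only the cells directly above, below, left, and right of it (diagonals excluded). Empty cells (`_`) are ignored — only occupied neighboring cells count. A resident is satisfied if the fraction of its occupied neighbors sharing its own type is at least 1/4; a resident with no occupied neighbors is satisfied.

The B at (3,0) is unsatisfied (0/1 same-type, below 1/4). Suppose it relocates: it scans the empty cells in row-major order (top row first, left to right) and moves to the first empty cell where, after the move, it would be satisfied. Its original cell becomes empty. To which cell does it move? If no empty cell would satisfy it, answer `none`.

(0,4)

Vacating (3,0). Empty cells in order:
  (0,3): 0/1 same-type → still unsatisfied.
  (0,4): 0/0 same-type → satisfied — stop here.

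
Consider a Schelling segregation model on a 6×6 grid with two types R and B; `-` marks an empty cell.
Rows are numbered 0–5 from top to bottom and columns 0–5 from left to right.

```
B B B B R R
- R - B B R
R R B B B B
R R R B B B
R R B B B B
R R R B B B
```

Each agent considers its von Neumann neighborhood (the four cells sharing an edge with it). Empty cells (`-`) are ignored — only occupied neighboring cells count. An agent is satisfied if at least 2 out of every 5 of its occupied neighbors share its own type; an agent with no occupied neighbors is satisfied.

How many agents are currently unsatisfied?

Row 0: (0,0)B 1/1 ✓ · (0,1)B 2/3 ✓ · (0,2)B 2/2 ✓ · (0,3)B 2/3 ✓ · (0,4)R 1/3 ✗ · (0,5)R 2/2 ✓
Row 1: (1,1)R 1/2 ✓ · (1,3)B 3/3 ✓ · (1,4)B 2/4 ✓ · (1,5)R 1/3 ✗
Row 2: (2,0)R 2/2 ✓ · (2,1)R 3/4 ✓ · (2,2)B 1/3 ✗ · (2,3)B 4/4 ✓ · (2,4)B 4/4 ✓ · (2,5)B 2/3 ✓
Row 3: (3,0)R 3/3 ✓ · (3,1)R 4/4 ✓ · (3,2)R 1/4 ✗ · (3,3)B 3/4 ✓ · (3,4)B 4/4 ✓ · (3,5)B 3/3 ✓
Row 4: (4,0)R 3/3 ✓ · (4,1)R 3/4 ✓ · (4,2)B 1/4 ✗ · (4,3)B 4/4 ✓ · (4,4)B 4/4 ✓ · (4,5)B 3/3 ✓
Row 5: (5,0)R 2/2 ✓ · (5,1)R 3/3 ✓ · (5,2)R 1/3 ✗ · (5,3)B 2/3 ✓ · (5,4)B 3/3 ✓ · (5,5)B 2/2 ✓
Unsatisfied: (0,4), (1,5), (2,2), (3,2), (4,2), (5,2) — 6 in total.

6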